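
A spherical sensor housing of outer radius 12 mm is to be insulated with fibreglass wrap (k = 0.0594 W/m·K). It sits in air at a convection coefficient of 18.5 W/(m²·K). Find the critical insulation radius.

r_cr ≈ 6.42 mm

For a sphere r_cr = 2k/h = 2×0.0594/18.5
r_cr = 6.42 mm; since the bare radius (12 mm) is above r_cr, any added insulation will reduce heat loss.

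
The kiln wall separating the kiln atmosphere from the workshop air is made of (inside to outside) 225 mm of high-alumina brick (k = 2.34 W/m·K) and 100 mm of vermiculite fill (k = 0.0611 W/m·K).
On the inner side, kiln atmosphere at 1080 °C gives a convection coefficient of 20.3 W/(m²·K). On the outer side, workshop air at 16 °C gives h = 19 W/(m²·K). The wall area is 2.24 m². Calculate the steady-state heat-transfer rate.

Treating each layer as a thermal resistance in series:
R_inner film = 1/(h_i·A) = 1/(20.3×2.24) = 0.02199 K/W
R_high-alumina brick = L/(kA) = 0.225/(2.34×2.24) = 0.04293 K/W
R_vermiculite fill = L/(kA) = 0.1/(0.0611×2.24) = 0.7307 K/W
R_outer film = 1/(h_o·A) = 1/(19×2.24) = 0.0235 K/W
R_total = 0.8191 K/W
Q = ΔT / R_total = 1064 / 0.8191

Q ≈ 1300 W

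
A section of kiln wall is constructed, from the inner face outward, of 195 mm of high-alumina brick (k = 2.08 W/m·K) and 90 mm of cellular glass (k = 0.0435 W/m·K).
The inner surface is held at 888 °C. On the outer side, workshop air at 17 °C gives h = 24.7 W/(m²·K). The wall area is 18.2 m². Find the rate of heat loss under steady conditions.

Series thermal resistances:
R_high-alumina brick = L/(kA) = 0.195/(2.08×18.2) = 0.005151 K/W
R_cellular glass = L/(kA) = 0.09/(0.0435×18.2) = 0.1137 K/W
R_outer film = 1/(h_o·A) = 1/(24.7×18.2) = 0.002224 K/W
R_total = 0.1211 K/W
Q = ΔT / R_total = 871 / 0.1211

Q ≈ 7200 W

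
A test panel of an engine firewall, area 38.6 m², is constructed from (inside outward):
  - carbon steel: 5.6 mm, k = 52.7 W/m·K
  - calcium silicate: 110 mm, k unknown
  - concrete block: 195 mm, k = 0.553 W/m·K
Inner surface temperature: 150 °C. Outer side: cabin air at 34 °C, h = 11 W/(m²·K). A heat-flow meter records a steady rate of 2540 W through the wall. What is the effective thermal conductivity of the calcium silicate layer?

Model the wall as resistances in series:
R_carbon steel = L/(kA) = 0.0056/(52.7×38.6) = 2.753×10^-6 K/W
R_concrete block = L/(kA) = 0.195/(0.553×38.6) = 0.009135 K/W
R_outer film = 1/(h_o·A) = 1/(11×38.6) = 0.002355 K/W
Sum of known resistances R_other = 0.01149 K/W
Total R = ΔT/Q = 116/2540 = 0.04567 K/W
R_calcium silicate = R_total − R_other = 0.03418 K/W
k = L/(R·A) = 0.11/(0.03418×38.6)

k ≈ 0.0834 W/(m·K)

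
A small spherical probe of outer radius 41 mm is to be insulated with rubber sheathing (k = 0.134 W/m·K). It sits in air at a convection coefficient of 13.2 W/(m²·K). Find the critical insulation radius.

r_cr ≈ 20.3 mm

For a sphere r_cr = 2k/h = 2×0.134/13.2
r_cr = 20.3 mm; since the bare radius (41 mm) is above r_cr, any added insulation will reduce heat loss.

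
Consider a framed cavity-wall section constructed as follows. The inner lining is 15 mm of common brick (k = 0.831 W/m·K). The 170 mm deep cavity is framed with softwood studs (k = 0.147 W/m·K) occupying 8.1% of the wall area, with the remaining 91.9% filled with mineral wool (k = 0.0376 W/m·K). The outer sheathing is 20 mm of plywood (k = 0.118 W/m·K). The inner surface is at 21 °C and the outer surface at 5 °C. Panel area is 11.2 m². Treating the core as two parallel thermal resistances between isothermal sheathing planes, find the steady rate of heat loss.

Sheathing layers in series; stud and cavity paths in parallel between them.
R_inner = 0.015/(0.831×11.2) = 0.001612 K/W
R_stud  = 0.17/(0.147×0.081×11.2) = 1.275 K/W
R_cav   = 0.17/(0.0376×0.919×11.2) = 0.4393 K/W
1/R_core = 1/R_stud + 1/R_cav → R_core = 0.3267 K/W
R_outer = 0.02/(0.118×11.2) = 0.01513 K/W
R_total = 0.3434 K/W
Q = ΔT/R_total = 16/0.3434

Q ≈ 46.6 W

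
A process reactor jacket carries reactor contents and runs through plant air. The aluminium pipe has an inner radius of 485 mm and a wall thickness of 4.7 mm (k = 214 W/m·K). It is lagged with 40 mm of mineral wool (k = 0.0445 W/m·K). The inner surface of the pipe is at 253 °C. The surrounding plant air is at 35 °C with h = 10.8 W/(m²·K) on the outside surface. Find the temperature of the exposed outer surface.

Per-layer cylindrical resistances, series-summed:
R_aluminium pipe wall = ln(489.7/485)/(2π×214×1) = 7.172×10^-6 K/W
R_mineral wool = ln(529.7/489.7)/(2π×0.0445×1) = 0.2808 K/W
R_outer film = 1/(h_o·2πr_oL) = 1/(10.8×2π×0.5297×1) = 0.02782 K/W
R_total = 0.3086 K/W
Q = ΔT/R_total = 218/0.3086
Q = 706 W/m
T_interface = T_inner − Q·ΣR(inner→interface) = 253 − 706×0.2808

T ≈ 54.6 °C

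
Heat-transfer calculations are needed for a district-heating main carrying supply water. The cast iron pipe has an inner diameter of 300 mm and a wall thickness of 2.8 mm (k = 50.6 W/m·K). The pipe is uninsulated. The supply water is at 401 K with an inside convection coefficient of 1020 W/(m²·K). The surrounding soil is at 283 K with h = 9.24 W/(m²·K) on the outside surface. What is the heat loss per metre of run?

q′ ≈ 1040 W/m

Treating each annulus and film as a series resistance:
R_inner film = 1/(h_i·2πr₁L) = 1/(1020×2π×0.15×1) = 0.00104 K/W
R_cast iron pipe wall = ln(152.8/150)/(2π×50.6×1) = 5.817×10^-5 K/W
R_outer film = 1/(h_o·2πr_oL) = 1/(9.24×2π×0.1528×1) = 0.1127 K/W
R_total = 0.1138 K/W
Q = ΔT/R_total = 118/0.1138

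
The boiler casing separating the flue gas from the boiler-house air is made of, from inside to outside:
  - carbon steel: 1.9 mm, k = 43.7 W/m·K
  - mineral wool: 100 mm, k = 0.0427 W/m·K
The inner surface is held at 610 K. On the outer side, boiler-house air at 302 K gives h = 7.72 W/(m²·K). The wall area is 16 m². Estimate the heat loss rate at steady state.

Q ≈ 1990 W

Model the wall as resistances in series:
R_carbon steel = L/(kA) = 0.0019/(43.7×16) = 2.717×10^-6 K/W
R_mineral wool = L/(kA) = 0.1/(0.0427×16) = 0.1464 K/W
R_outer film = 1/(h_o·A) = 1/(7.72×16) = 0.008096 K/W
R_total = 0.1545 K/W
Q = ΔT / R_total = 308 / 0.1545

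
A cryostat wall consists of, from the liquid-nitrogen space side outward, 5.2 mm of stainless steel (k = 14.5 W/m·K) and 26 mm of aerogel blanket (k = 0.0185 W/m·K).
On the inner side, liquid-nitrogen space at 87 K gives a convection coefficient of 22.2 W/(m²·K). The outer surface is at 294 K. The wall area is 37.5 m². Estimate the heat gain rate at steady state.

Q ≈ 5350 W

Using the resistance-network approach (series):
R_inner film = 1/(h_i·A) = 1/(22.2×37.5) = 0.001201 K/W
R_stainless steel = L/(kA) = 0.0052/(14.5×37.5) = 9.563×10^-6 K/W
R_aerogel blanket = L/(kA) = 0.026/(0.0185×37.5) = 0.03748 K/W
R_total = 0.03869 K/W
Q = ΔT / R_total = 207 / 0.03869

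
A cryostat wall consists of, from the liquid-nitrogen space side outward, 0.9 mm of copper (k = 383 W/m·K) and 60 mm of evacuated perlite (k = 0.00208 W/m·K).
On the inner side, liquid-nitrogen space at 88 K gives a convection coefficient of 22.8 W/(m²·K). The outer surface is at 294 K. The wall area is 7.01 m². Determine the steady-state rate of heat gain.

Q ≈ 50 W

Series thermal resistances:
R_inner film = 1/(h_i·A) = 1/(22.8×7.01) = 0.006257 K/W
R_copper = L/(kA) = 0.0009/(383×7.01) = 3.352×10^-7 K/W
R_evacuated perlite = L/(kA) = 0.06/(0.00208×7.01) = 4.115 K/W
R_total = 4.121 K/W
Q = ΔT / R_total = 206 / 4.121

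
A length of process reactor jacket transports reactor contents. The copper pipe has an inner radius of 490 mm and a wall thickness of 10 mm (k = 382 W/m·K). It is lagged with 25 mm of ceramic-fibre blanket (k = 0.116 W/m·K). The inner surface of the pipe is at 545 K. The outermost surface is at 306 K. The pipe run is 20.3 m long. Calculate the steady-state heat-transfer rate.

Q ≈ 72500 W

For a radial system each layer contributes R = ln(r_out/r_in)/(2πkL); films add R = 1/(hA).
R_copper pipe wall = ln(500/490)/(2π×382×20.3) = 4.146×10^-7 K/W
R_ceramic-fibre blanket = ln(525/500)/(2π×0.116×20.3) = 0.003298 K/W
R_total = 0.003298 K/W
Q = ΔT/R_total = 239/0.003298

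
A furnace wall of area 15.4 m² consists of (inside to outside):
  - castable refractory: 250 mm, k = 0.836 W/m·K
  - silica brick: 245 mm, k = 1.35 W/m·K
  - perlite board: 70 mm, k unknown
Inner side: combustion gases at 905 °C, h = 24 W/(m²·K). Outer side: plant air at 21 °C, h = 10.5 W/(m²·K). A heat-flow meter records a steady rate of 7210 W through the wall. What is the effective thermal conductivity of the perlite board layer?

k ≈ 0.0551 W/(m·K)

Series thermal resistances:
R_inner film = 1/(h_i·A) = 1/(24×15.4) = 0.002706 K/W
R_castable refractory = L/(kA) = 0.25/(0.836×15.4) = 0.01942 K/W
R_silica brick = L/(kA) = 0.245/(1.35×15.4) = 0.01178 K/W
R_outer film = 1/(h_o·A) = 1/(10.5×15.4) = 0.006184 K/W
Sum of known resistances R_other = 0.04009 K/W
Total R = ΔT/Q = 884/7210 = 0.1226 K/W
R_perlite board = R_total − R_other = 0.08251 K/W
k = L/(R·A) = 0.07/(0.08251×15.4)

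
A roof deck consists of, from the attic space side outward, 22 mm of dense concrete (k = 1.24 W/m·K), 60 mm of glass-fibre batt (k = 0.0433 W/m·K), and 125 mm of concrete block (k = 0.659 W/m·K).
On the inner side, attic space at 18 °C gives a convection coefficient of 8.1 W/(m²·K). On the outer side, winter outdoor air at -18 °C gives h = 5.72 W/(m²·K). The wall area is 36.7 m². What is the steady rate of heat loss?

Series thermal resistances:
R_inner film = 1/(h_i·A) = 1/(8.1×36.7) = 0.003364 K/W
R_dense concrete = L/(kA) = 0.022/(1.24×36.7) = 4.834×10^-4 K/W
R_glass-fibre batt = L/(kA) = 0.06/(0.0433×36.7) = 0.03776 K/W
R_concrete block = L/(kA) = 0.125/(0.659×36.7) = 0.005168 K/W
R_outer film = 1/(h_o·A) = 1/(5.72×36.7) = 0.004764 K/W
R_total = 0.05154 K/W
Q = ΔT / R_total = 36 / 0.05154

Q ≈ 699 W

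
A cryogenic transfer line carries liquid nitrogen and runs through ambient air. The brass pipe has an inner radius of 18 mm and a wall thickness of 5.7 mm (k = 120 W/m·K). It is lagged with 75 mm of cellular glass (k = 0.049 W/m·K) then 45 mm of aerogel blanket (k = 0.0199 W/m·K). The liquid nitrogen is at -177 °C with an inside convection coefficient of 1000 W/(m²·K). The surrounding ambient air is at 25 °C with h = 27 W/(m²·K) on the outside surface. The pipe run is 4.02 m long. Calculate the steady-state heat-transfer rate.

Q ≈ 106 W

Radial resistances (cylindrical: R_cond = ln(r_o/r_i)/(2πkL), R_conv = 1/(h·2πrL)):
R_inner film = 1/(h_i·2πr₁L) = 1/(1000×2π×0.018×4.02) = 0.002199 K/W
R_brass pipe wall = ln(23.7/18)/(2π×120×4.02) = 9.076×10^-5 K/W
R_cellular glass = ln(98.7/23.7)/(2π×0.049×4.02) = 1.153 K/W
R_aerogel blanket = ln(143.7/98.7)/(2π×0.0199×4.02) = 0.7473 K/W
R_outer film = 1/(h_o·2πr_oL) = 1/(27×2π×0.1437×4.02) = 0.0102 K/W
R_total = 1.912 K/W
Q = ΔT/R_total = 202/1.912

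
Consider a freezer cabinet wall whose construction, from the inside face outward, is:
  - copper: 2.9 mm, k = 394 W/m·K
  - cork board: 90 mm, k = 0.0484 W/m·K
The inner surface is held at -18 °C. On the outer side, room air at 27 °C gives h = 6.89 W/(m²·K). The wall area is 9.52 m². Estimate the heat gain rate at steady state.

Q ≈ 214 W

Model the wall as resistances in series:
R_copper = L/(kA) = 0.0029/(394×9.52) = 7.732×10^-7 K/W
R_cork board = L/(kA) = 0.09/(0.0484×9.52) = 0.1953 K/W
R_outer film = 1/(h_o·A) = 1/(6.89×9.52) = 0.01525 K/W
R_total = 0.2106 K/W
Q = ΔT / R_total = 45 / 0.2106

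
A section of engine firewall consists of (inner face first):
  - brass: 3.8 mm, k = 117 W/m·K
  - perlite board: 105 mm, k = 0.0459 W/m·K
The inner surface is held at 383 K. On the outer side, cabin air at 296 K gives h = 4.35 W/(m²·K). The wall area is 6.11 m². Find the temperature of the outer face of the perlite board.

T ≈ 304 K

Treating each layer as a thermal resistance in series:
R_brass = L/(kA) = 0.0038/(117×6.11) = 5.316×10^-6 K/W
R_perlite board = L/(kA) = 0.105/(0.0459×6.11) = 0.3744 K/W
R_outer film = 1/(h_o·A) = 1/(4.35×6.11) = 0.03762 K/W
R_total = 0.412 K/W;  Q = ΔT/R_total = 87/0.412 = 211.2 W
T_interface = T_inner − Q·ΣR(inner→interface) = 383 − 211×0.3744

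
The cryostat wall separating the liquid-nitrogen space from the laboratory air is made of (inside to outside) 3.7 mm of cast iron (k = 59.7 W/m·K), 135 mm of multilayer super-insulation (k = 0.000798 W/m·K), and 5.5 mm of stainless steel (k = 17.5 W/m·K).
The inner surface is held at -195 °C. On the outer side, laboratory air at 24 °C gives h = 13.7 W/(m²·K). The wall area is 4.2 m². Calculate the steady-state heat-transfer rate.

Q ≈ 5.43 W

Treating each layer as a thermal resistance in series:
R_cast iron = L/(kA) = 0.0037/(59.7×4.2) = 1.476×10^-5 K/W
R_multilayer super-insulation = L/(kA) = 0.135/(0.000798×4.2) = 40.28 K/W
R_stainless steel = L/(kA) = 0.0055/(17.5×4.2) = 7.483×10^-5 K/W
R_outer film = 1/(h_o·A) = 1/(13.7×4.2) = 0.01738 K/W
R_total = 40.3 K/W
Q = ΔT / R_total = 219 / 40.3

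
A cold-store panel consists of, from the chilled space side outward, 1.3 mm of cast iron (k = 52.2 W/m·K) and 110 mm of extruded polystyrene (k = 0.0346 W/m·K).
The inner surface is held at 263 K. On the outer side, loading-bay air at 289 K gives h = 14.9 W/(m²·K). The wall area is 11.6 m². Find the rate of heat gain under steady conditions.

Q ≈ 92.9 W

Series thermal resistances:
R_cast iron = L/(kA) = 0.0013/(52.2×11.6) = 2.147×10^-6 K/W
R_extruded polystyrene = L/(kA) = 0.11/(0.0346×11.6) = 0.2741 K/W
R_outer film = 1/(h_o·A) = 1/(14.9×11.6) = 0.005786 K/W
R_total = 0.2799 K/W
Q = ΔT / R_total = 26 / 0.2799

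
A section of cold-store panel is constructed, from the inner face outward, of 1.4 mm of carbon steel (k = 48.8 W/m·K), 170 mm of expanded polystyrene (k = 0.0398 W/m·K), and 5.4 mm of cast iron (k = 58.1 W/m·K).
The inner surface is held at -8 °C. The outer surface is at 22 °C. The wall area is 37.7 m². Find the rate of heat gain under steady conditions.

Using the resistance-network approach (series):
R_carbon steel = L/(kA) = 0.0014/(48.8×37.7) = 7.61×10^-7 K/W
R_expanded polystyrene = L/(kA) = 0.17/(0.0398×37.7) = 0.1133 K/W
R_cast iron = L/(kA) = 0.0054/(58.1×37.7) = 2.465×10^-6 K/W
R_total = 0.1133 K/W
Q = ΔT / R_total = 30 / 0.1133

Q ≈ 265 W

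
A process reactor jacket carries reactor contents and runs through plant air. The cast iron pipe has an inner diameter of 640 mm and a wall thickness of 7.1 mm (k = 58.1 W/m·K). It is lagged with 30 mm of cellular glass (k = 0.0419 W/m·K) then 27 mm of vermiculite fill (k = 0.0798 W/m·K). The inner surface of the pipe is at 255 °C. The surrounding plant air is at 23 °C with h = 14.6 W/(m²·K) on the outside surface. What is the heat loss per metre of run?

For a radial system each layer contributes R = ln(r_out/r_in)/(2πkL); films add R = 1/(hA).
R_cast iron pipe wall = ln(327.1/320)/(2π×58.1×1) = 6.011×10^-5 K/W
R_cellular glass = ln(357.1/327.1)/(2π×0.0419×1) = 0.3333 K/W
R_vermiculite fill = ln(384.1/357.1)/(2π×0.0798×1) = 0.1454 K/W
R_outer film = 1/(h_o·2πr_oL) = 1/(14.6×2π×0.3841×1) = 0.02838 K/W
R_total = 0.5071 K/W
Q = ΔT/R_total = 232/0.5071

q′ ≈ 457 W/m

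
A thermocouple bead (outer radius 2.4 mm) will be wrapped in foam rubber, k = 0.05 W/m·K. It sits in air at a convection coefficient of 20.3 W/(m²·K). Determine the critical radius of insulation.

r_cr ≈ 4.93 mm

For a sphere r_cr = 2k/h = 2×0.05/20.3
r_cr = 4.93 mm; since the bare radius (2.4 mm) is below r_cr, adding a thin layer of insulation will *increase* heat loss.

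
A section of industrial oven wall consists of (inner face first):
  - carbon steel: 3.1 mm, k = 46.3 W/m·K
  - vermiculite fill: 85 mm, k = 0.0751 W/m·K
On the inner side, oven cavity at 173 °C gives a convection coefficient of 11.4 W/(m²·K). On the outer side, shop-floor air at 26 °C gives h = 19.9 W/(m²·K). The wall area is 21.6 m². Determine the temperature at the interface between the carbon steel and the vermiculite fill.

Using the resistance-network approach (series):
R_inner film = 1/(h_i·A) = 1/(11.4×21.6) = 0.004061 K/W
R_carbon steel = L/(kA) = 0.0031/(46.3×21.6) = 3.1×10^-6 K/W
R_vermiculite fill = L/(kA) = 0.085/(0.0751×21.6) = 0.0524 K/W
R_outer film = 1/(h_o·A) = 1/(19.9×21.6) = 0.002326 K/W
R_total = 0.05879 K/W;  Q = ΔT/R_total = 147/0.05879 = 2500 W
T_interface = T_inner − Q·ΣR(inner→interface) = 173 − 2500×0.004064

T ≈ 163 °C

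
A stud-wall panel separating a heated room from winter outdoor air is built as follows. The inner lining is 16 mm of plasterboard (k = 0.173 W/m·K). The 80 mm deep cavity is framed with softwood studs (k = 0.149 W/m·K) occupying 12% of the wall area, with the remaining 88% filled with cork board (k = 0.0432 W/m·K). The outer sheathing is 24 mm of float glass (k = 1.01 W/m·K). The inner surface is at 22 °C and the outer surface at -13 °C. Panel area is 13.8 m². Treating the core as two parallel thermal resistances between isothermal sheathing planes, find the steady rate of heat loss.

Sheathing layers in series; stud and cavity paths in parallel between them.
R_inner = 0.016/(0.173×13.8) = 0.006702 K/W
R_stud  = 0.08/(0.149×0.12×13.8) = 0.3242 K/W
R_cav   = 0.08/(0.0432×0.88×13.8) = 0.1525 K/W
1/R_core = 1/R_stud + 1/R_cav → R_core = 0.1037 K/W
R_outer = 0.024/(1.01×13.8) = 0.001722 K/W
R_total = 0.1121 K/W
Q = ΔT/R_total = 35/0.1121

Q ≈ 312 W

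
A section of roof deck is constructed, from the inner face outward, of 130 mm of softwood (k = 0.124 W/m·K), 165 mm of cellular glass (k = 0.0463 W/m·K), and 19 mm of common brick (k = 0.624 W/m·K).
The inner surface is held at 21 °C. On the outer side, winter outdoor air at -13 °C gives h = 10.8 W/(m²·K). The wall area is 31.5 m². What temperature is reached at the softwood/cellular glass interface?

Model the wall as resistances in series:
R_softwood = L/(kA) = 0.13/(0.124×31.5) = 0.03328 K/W
R_cellular glass = L/(kA) = 0.165/(0.0463×31.5) = 0.1131 K/W
R_common brick = L/(kA) = 0.019/(0.624×31.5) = 9.666×10^-4 K/W
R_outer film = 1/(h_o·A) = 1/(10.8×31.5) = 0.002939 K/W
R_total = 0.1503 K/W;  Q = ΔT/R_total = 34/0.1503 = 226.2 W
T_interface = T_inner − Q·ΣR(inner→interface) = 21 − 226×0.03328

T ≈ 13.5 °C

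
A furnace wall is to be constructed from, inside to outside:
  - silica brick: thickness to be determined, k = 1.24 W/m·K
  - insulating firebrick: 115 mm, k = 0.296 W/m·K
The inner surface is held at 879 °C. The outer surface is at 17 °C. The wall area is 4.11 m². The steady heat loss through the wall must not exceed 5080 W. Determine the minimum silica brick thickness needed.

L ≈ 383 mm

Series thermal resistances:
R_insulating firebrick = L/(kA) = 0.115/(0.296×4.11) = 0.09453 K/W
Sum of the known resistances R_other = 0.09453 K/W
Required total resistance R_tot = ΔT/Q_allow = 862/5080 = 0.1697 K/W
R_silica brick = R_tot − R_other = 0.07516 K/W
L = R·k·A = 0.07516×1.24×4.11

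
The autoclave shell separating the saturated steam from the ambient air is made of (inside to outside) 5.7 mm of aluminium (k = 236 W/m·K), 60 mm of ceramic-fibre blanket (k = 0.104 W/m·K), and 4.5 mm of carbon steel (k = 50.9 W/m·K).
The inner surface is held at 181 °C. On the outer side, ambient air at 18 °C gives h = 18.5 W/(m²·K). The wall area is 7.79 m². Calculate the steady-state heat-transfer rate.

Q ≈ 2010 W

Model the wall as resistances in series:
R_aluminium = L/(kA) = 0.0057/(236×7.79) = 3.1×10^-6 K/W
R_ceramic-fibre blanket = L/(kA) = 0.06/(0.104×7.79) = 0.07406 K/W
R_carbon steel = L/(kA) = 0.0045/(50.9×7.79) = 1.135×10^-5 K/W
R_outer film = 1/(h_o·A) = 1/(18.5×7.79) = 0.006939 K/W
R_total = 0.08101 K/W
Q = ΔT / R_total = 163 / 0.08101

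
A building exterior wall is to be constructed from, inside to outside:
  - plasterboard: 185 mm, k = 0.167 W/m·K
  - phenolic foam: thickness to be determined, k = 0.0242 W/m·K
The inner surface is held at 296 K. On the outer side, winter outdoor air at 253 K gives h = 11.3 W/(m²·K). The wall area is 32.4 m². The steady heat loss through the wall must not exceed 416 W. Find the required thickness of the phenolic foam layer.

Using the resistance-network approach (series):
R_plasterboard = L/(kA) = 0.185/(0.167×32.4) = 0.03419 K/W
R_outer film = 1/(h_o·A) = 1/(11.3×32.4) = 0.002731 K/W
Sum of the known resistances R_other = 0.03692 K/W
Required total resistance R_tot = ΔT/Q_allow = 43/416 = 0.1034 K/W
R_phenolic foam = R_tot − R_other = 0.06644 K/W
L = R·k·A = 0.06644×0.0242×32.4

L ≈ 52.1 mm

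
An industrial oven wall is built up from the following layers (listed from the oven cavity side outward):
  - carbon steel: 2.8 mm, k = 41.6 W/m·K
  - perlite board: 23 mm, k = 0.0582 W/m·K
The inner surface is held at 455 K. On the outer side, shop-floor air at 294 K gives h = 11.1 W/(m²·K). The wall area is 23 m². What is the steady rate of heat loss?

Series thermal resistances:
R_carbon steel = L/(kA) = 0.0028/(41.6×23) = 2.926×10^-6 K/W
R_perlite board = L/(kA) = 0.023/(0.0582×23) = 0.01718 K/W
R_outer film = 1/(h_o·A) = 1/(11.1×23) = 0.003917 K/W
R_total = 0.0211 K/W
Q = ΔT / R_total = 161 / 0.0211

Q ≈ 7630 W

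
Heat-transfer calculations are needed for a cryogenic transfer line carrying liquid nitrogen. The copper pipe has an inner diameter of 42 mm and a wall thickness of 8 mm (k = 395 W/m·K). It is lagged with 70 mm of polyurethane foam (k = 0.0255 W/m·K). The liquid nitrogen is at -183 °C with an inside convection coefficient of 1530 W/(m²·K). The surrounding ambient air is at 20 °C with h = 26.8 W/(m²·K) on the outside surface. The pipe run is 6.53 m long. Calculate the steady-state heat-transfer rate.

For a radial system each layer contributes R = ln(r_out/r_in)/(2πkL); films add R = 1/(hA).
R_inner film = 1/(h_i·2πr₁L) = 1/(1530×2π×0.021×6.53) = 7.586×10^-4 K/W
R_copper pipe wall = ln(29/21)/(2π×395×6.53) = 1.992×10^-5 K/W
R_polyurethane foam = ln(99/29)/(2π×0.0255×6.53) = 1.174 K/W
R_outer film = 1/(h_o·2πr_oL) = 1/(26.8×2π×0.099×6.53) = 0.009186 K/W
R_total = 1.184 K/W
Q = ΔT/R_total = 203/1.184

Q ≈ 172 W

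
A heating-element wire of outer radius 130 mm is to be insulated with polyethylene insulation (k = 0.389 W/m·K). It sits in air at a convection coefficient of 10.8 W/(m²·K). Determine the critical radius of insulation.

r_cr ≈ 36 mm

For a cylinder r_cr = k/h = 0.389/10.8
r_cr = 36 mm; since the bare radius (130 mm) is above r_cr, any added insulation will reduce heat loss.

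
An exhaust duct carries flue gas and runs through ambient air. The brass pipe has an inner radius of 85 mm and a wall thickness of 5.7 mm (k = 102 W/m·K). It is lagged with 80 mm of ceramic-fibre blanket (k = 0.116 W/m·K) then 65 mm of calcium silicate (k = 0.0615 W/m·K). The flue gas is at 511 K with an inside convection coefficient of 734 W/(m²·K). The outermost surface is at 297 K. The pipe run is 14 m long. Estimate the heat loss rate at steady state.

Q ≈ 1760 W

Per-layer cylindrical resistances, series-summed:
R_inner film = 1/(h_i·2πr₁L) = 1/(734×2π×0.085×14) = 1.822×10^-4 K/W
R_brass pipe wall = ln(90.7/85)/(2π×102×14) = 7.234×10^-6 K/W
R_ceramic-fibre blanket = ln(170.7/90.7)/(2π×0.116×14) = 0.06197 K/W
R_calcium silicate = ln(235.7/170.7)/(2π×0.0615×14) = 0.05964 K/W
R_total = 0.1218 K/W
Q = ΔT/R_total = 214/0.1218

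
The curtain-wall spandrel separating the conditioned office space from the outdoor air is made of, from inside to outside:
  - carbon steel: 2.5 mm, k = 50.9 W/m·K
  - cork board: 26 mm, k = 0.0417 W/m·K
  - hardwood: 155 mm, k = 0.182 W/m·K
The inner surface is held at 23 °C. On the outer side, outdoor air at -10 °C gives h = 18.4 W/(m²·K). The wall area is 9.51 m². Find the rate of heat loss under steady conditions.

Thermal resistances in series:
R_carbon steel = L/(kA) = 0.0025/(50.9×9.51) = 5.165×10^-6 K/W
R_cork board = L/(kA) = 0.026/(0.0417×9.51) = 0.06556 K/W
R_hardwood = L/(kA) = 0.155/(0.182×9.51) = 0.08955 K/W
R_outer film = 1/(h_o·A) = 1/(18.4×9.51) = 0.005715 K/W
R_total = 0.1608 K/W
Q = ΔT / R_total = 33 / 0.1608

Q ≈ 205 W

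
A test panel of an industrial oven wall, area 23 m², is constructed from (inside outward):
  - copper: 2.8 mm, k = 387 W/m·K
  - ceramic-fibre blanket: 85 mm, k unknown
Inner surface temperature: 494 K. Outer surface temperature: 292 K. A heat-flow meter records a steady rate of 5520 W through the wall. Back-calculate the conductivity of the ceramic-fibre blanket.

k ≈ 0.101 W/(m·K)

Series thermal resistances:
R_copper = L/(kA) = 0.0028/(387×23) = 3.146×10^-7 K/W
Sum of known resistances R_other = 3.146×10^-7 K/W
Total R = ΔT/Q = 202/5520 = 0.03659 K/W
R_ceramic-fibre blanket = R_total − R_other = 0.03659 K/W
k = L/(R·A) = 0.085/(0.03659×23)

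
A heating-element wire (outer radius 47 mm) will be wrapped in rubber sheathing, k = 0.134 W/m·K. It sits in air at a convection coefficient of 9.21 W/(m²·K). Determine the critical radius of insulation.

r_cr ≈ 14.5 mm

For a cylinder r_cr = k/h = 0.134/9.21
r_cr = 14.5 mm; since the bare radius (47 mm) is above r_cr, any added insulation will reduce heat loss.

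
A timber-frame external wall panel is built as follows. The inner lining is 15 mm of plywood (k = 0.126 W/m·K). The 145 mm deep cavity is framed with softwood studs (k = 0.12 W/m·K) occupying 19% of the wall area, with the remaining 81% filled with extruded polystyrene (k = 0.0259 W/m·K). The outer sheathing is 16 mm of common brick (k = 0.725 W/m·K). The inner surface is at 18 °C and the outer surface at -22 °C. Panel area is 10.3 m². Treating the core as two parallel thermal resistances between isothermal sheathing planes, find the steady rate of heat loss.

Sheathing layers in series; stud and cavity paths in parallel between them.
R_inner = 0.015/(0.126×10.3) = 0.01156 K/W
R_stud  = 0.145/(0.12×0.19×10.3) = 0.6174 K/W
R_cav   = 0.145/(0.0259×0.81×10.3) = 0.671 K/W
1/R_core = 1/R_stud + 1/R_cav → R_core = 0.3216 K/W
R_outer = 0.016/(0.725×10.3) = 0.002143 K/W
R_total = 0.3353 K/W
Q = ΔT/R_total = 40/0.3353

Q ≈ 119 W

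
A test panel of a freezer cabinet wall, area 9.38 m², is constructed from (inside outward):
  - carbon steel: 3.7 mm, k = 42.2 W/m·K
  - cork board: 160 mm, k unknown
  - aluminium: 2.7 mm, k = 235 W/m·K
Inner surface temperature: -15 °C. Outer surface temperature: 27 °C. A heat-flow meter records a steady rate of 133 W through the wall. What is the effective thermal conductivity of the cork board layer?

k ≈ 0.054 W/(m·K)

Series thermal resistances:
R_carbon steel = L/(kA) = 0.0037/(42.2×9.38) = 9.347×10^-6 K/W
R_aluminium = L/(kA) = 0.0027/(235×9.38) = 1.225×10^-6 K/W
Sum of known resistances R_other = 1.057×10^-5 K/W
Total R = ΔT/Q = 42/133 = 0.3158 K/W
R_cork board = R_total − R_other = 0.3158 K/W
k = L/(R·A) = 0.16/(0.3158×9.38)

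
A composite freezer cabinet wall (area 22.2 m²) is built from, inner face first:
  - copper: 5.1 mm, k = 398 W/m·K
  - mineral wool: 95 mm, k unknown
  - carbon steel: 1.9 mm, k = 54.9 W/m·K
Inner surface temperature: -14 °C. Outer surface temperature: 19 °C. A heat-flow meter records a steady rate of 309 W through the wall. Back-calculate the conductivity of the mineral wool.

Model the wall as resistances in series:
R_copper = L/(kA) = 0.0051/(398×22.2) = 5.772×10^-7 K/W
R_carbon steel = L/(kA) = 0.0019/(54.9×22.2) = 1.559×10^-6 K/W
Sum of known resistances R_other = 2.136×10^-6 K/W
Total R = ΔT/Q = 33/309 = 0.1068 K/W
R_mineral wool = R_total − R_other = 0.1068 K/W
k = L/(R·A) = 0.095/(0.1068×22.2)

k ≈ 0.0401 W/(m·K)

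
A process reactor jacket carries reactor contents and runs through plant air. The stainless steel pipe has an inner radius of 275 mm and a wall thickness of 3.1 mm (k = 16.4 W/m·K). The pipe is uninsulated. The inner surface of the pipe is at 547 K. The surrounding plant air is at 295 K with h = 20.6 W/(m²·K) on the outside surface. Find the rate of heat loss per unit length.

Radial resistances (cylindrical: R_cond = ln(r_o/r_i)/(2πkL), R_conv = 1/(h·2πrL)):
R_stainless steel pipe wall = ln(278.1/275)/(2π×16.4×1) = 1.088×10^-4 K/W
R_outer film = 1/(h_o·2πr_oL) = 1/(20.6×2π×0.2781×1) = 0.02778 K/W
R_total = 0.02789 K/W
Q = ΔT/R_total = 252/0.02789

q′ ≈ 9040 W/m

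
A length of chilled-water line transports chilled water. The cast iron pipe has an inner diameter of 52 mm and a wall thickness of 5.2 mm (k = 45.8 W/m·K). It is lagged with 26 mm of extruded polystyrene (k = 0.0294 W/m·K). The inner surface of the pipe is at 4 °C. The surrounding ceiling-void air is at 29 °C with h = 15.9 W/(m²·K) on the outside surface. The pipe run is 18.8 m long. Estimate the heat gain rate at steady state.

Q ≈ 136 W

For a radial system each layer contributes R = ln(r_out/r_in)/(2πkL); films add R = 1/(hA).
R_cast iron pipe wall = ln(31.2/26)/(2π×45.8×18.8) = 3.37×10^-5 K/W
R_extruded polystyrene = ln(57.2/31.2)/(2π×0.0294×18.8) = 0.1745 K/W
R_outer film = 1/(h_o·2πr_oL) = 1/(15.9×2π×0.0572×18.8) = 0.009308 K/W
R_total = 0.1839 K/W
Q = ΔT/R_total = 25/0.1839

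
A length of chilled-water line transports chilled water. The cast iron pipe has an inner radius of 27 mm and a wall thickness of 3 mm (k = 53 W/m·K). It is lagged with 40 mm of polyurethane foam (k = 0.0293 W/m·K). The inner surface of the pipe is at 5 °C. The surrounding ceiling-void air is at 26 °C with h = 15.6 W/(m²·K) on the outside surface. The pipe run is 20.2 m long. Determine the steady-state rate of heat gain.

Q ≈ 89.3 W

Per-layer cylindrical resistances, series-summed:
R_cast iron pipe wall = ln(30/27)/(2π×53×20.2) = 1.566×10^-5 K/W
R_polyurethane foam = ln(70/30)/(2π×0.0293×20.2) = 0.2278 K/W
R_outer film = 1/(h_o·2πr_oL) = 1/(15.6×2π×0.07×20.2) = 0.007215 K/W
R_total = 0.2351 K/W
Q = ΔT/R_total = 21/0.2351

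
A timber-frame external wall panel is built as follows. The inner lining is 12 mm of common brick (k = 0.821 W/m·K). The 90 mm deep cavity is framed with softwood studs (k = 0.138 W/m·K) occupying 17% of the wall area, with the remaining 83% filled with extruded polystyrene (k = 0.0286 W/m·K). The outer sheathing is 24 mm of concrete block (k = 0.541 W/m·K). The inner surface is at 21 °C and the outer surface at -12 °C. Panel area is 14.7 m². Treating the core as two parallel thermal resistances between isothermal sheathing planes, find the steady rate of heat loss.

Sheathing layers in series; stud and cavity paths in parallel between them.
R_inner = 0.012/(0.821×14.7) = 9.943×10^-4 K/W
R_stud  = 0.09/(0.138×0.17×14.7) = 0.261 K/W
R_cav   = 0.09/(0.0286×0.83×14.7) = 0.2579 K/W
1/R_core = 1/R_stud + 1/R_cav → R_core = 0.1297 K/W
R_outer = 0.024/(0.541×14.7) = 0.003018 K/W
R_total = 0.1337 K/W
Q = ΔT/R_total = 33/0.1337

Q ≈ 247 W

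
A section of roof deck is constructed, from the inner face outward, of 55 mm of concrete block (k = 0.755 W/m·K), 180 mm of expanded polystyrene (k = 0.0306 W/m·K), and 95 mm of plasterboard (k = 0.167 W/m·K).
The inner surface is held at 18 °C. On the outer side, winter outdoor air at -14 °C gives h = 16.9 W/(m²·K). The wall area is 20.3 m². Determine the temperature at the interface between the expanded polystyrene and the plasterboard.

T ≈ -10.9 °C

Thermal resistances in series:
R_concrete block = L/(kA) = 0.055/(0.755×20.3) = 0.003589 K/W
R_expanded polystyrene = L/(kA) = 0.18/(0.0306×20.3) = 0.2898 K/W
R_plasterboard = L/(kA) = 0.095/(0.167×20.3) = 0.02802 K/W
R_outer film = 1/(h_o·A) = 1/(16.9×20.3) = 0.002915 K/W
R_total = 0.3243 K/W;  Q = ΔT/R_total = 32/0.3243 = 98.67 W
T_interface = T_inner − Q·ΣR(inner→interface) = 18 − 98.7×0.2934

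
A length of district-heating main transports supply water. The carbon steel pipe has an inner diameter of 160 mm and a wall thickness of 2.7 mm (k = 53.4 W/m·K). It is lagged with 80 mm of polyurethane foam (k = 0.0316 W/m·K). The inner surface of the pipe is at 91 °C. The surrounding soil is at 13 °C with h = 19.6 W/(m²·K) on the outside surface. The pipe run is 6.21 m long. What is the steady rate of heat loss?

Cylindrical conduction, so R = ln(r₂/r₁)/(2πkL) per layer, in series:
R_carbon steel pipe wall = ln(82.7/80)/(2π×53.4×6.21) = 1.593×10^-5 K/W
R_polyurethane foam = ln(162.7/82.7)/(2π×0.0316×6.21) = 0.5488 K/W
R_outer film = 1/(h_o·2πr_oL) = 1/(19.6×2π×0.1627×6.21) = 0.008037 K/W
R_total = 0.5569 K/W
Q = ΔT/R_total = 78/0.5569

Q ≈ 140 W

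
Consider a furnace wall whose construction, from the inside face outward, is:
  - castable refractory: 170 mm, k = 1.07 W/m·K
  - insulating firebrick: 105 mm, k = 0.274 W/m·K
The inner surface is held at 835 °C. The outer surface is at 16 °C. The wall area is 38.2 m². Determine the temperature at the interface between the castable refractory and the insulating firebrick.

T ≈ 595 °C

Using the resistance-network approach (series):
R_castable refractory = L/(kA) = 0.17/(1.07×38.2) = 0.004159 K/W
R_insulating firebrick = L/(kA) = 0.105/(0.274×38.2) = 0.01003 K/W
R_total = 0.01419 K/W;  Q = ΔT/R_total = 819/0.01419 = 57710 W
T_interface = T_inner − Q·ΣR(inner→interface) = 835 − 57700×0.004159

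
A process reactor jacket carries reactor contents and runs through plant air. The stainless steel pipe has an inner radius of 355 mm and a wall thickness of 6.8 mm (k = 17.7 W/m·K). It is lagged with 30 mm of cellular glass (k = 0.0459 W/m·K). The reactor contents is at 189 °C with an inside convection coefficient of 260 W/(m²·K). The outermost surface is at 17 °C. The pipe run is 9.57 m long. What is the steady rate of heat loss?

Q ≈ 5920 W

Per-layer cylindrical resistances, series-summed:
R_inner film = 1/(h_i·2πr₁L) = 1/(260×2π×0.355×9.57) = 1.802×10^-4 K/W
R_stainless steel pipe wall = ln(361.8/355)/(2π×17.7×9.57) = 1.783×10^-5 K/W
R_cellular glass = ln(391.8/361.8)/(2π×0.0459×9.57) = 0.02886 K/W
R_total = 0.02906 K/W
Q = ΔT/R_total = 172/0.02906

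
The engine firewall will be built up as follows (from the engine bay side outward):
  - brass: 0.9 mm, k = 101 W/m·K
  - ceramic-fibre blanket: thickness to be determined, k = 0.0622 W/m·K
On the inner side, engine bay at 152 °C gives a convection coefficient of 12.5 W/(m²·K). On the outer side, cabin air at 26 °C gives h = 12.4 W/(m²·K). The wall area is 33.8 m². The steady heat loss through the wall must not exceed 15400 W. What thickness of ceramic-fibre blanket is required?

Model the wall as resistances in series:
R_inner film = 1/(h_i·A) = 1/(12.5×33.8) = 0.002367 K/W
R_brass = L/(kA) = 0.0009/(101×33.8) = 2.636×10^-7 K/W
R_outer film = 1/(h_o·A) = 1/(12.4×33.8) = 0.002386 K/W
Sum of the known resistances R_other = 0.004753 K/W
Required total resistance R_tot = ΔT/Q_allow = 126/15400 = 0.008182 K/W
R_ceramic-fibre blanket = R_tot − R_other = 0.003429 K/W
L = R·k·A = 0.003429×0.0622×33.8

L ≈ 7.21 mm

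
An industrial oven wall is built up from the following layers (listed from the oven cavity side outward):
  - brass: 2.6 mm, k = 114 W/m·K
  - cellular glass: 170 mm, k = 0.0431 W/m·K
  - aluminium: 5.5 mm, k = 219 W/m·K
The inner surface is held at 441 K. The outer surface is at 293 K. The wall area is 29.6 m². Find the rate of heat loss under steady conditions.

Q ≈ 1110 W

Treating each layer as a thermal resistance in series:
R_brass = L/(kA) = 0.0026/(114×29.6) = 7.705×10^-7 K/W
R_cellular glass = L/(kA) = 0.17/(0.0431×29.6) = 0.1333 K/W
R_aluminium = L/(kA) = 0.0055/(219×29.6) = 8.485×10^-7 K/W
R_total = 0.1333 K/W
Q = ΔT / R_total = 148 / 0.1333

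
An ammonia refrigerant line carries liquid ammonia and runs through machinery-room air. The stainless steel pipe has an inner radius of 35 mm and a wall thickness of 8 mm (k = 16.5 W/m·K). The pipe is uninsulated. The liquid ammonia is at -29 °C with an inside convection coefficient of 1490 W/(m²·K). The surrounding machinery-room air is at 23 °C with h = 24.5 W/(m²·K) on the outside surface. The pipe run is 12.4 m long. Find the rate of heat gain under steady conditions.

Q ≈ 4130 W

Treating each annulus and film as a series resistance:
R_inner film = 1/(h_i·2πr₁L) = 1/(1490×2π×0.035×12.4) = 2.461×10^-4 K/W
R_stainless steel pipe wall = ln(43/35)/(2π×16.5×12.4) = 1.601×10^-4 K/W
R_outer film = 1/(h_o·2πr_oL) = 1/(24.5×2π×0.043×12.4) = 0.01218 K/W
R_total = 0.01259 K/W
Q = ΔT/R_total = 52/0.01259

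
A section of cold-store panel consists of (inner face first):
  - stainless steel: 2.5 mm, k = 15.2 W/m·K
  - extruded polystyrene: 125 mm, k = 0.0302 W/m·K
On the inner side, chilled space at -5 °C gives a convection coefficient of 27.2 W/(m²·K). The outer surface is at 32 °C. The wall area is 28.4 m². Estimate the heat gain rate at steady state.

Q ≈ 252 W

Treating each layer as a thermal resistance in series:
R_inner film = 1/(h_i·A) = 1/(27.2×28.4) = 0.001295 K/W
R_stainless steel = L/(kA) = 0.0025/(15.2×28.4) = 5.791×10^-6 K/W
R_extruded polystyrene = L/(kA) = 0.125/(0.0302×28.4) = 0.1457 K/W
R_total = 0.147 K/W
Q = ΔT / R_total = 37 / 0.147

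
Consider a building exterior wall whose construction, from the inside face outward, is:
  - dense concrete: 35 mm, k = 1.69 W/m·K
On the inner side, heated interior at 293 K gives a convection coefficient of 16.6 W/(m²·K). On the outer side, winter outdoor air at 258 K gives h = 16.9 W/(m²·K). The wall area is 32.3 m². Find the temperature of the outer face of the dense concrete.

T ≈ 273 K

Series thermal resistances:
R_inner film = 1/(h_i·A) = 1/(16.6×32.3) = 0.001865 K/W
R_dense concrete = L/(kA) = 0.035/(1.69×32.3) = 6.412×10^-4 K/W
R_outer film = 1/(h_o·A) = 1/(16.9×32.3) = 0.001832 K/W
R_total = 0.004338 K/W;  Q = ΔT/R_total = 35/0.004338 = 8068 W
T_interface = T_inner − Q·ΣR(inner→interface) = 293 − 8070×0.002506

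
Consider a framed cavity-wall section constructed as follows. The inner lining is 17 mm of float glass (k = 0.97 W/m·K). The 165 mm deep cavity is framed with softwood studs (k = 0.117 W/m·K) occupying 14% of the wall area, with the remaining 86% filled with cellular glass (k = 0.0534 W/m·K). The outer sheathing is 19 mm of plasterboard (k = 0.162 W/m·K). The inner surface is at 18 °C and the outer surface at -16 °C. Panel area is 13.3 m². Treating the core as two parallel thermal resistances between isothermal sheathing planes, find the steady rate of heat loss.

Q ≈ 162 W

Sheathing layers in series; stud and cavity paths in parallel between them.
R_inner = 0.017/(0.97×13.3) = 0.001318 K/W
R_stud  = 0.165/(0.117×0.14×13.3) = 0.7574 K/W
R_cav   = 0.165/(0.0534×0.86×13.3) = 0.2701 K/W
1/R_core = 1/R_stud + 1/R_cav → R_core = 0.1991 K/W
R_outer = 0.019/(0.162×13.3) = 0.008818 K/W
R_total = 0.2093 K/W
Q = ΔT/R_total = 34/0.2093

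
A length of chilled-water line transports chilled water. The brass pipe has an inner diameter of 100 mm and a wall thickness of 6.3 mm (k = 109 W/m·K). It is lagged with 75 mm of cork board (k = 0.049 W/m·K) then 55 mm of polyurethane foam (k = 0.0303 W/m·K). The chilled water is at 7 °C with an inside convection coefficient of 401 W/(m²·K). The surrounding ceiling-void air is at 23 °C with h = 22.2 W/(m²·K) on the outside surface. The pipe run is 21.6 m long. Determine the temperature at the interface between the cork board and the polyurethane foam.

Treating each annulus and film as a series resistance:
R_inner film = 1/(h_i·2πr₁L) = 1/(401×2π×0.05×21.6) = 3.675×10^-4 K/W
R_brass pipe wall = ln(56.3/50)/(2π×109×21.6) = 8.022×10^-6 K/W
R_cork board = ln(131.3/56.3)/(2π×0.049×21.6) = 0.1273 K/W
R_polyurethane foam = ln(186.3/131.3)/(2π×0.0303×21.6) = 0.08508 K/W
R_outer film = 1/(h_o·2πr_oL) = 1/(22.2×2π×0.1863×21.6) = 0.001782 K/W
R_total = 0.2146 K/W
Q = ΔT/R_total = 16/0.2146
Q = 74.6 W
T_interface = T_inner + Q·ΣR(inner→interface) = 7 + 74.6×0.1277

T ≈ 16.5 °C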